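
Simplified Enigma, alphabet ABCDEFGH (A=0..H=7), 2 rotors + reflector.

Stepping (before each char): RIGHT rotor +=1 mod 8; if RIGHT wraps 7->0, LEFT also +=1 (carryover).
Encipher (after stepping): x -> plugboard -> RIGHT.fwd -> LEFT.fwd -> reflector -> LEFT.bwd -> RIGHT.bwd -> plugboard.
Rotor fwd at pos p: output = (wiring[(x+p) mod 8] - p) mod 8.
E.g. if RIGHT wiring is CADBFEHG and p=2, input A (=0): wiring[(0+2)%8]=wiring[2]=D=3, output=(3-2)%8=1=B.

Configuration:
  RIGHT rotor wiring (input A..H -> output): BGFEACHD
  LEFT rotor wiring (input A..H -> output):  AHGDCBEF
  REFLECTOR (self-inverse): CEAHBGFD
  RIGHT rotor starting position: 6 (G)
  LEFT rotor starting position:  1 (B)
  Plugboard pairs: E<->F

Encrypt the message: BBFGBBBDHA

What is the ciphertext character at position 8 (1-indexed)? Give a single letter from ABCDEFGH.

Char 1 ('B'): step: R->7, L=1; B->plug->B->R->C->L->C->refl->A->L'->E->R'->A->plug->A
Char 2 ('B'): step: R->0, L->2 (L advanced); B->plug->B->R->G->L->G->refl->F->L'->H->R'->G->plug->G
Char 3 ('F'): step: R->1, L=2; F->plug->E->R->B->L->B->refl->E->L'->A->R'->H->plug->H
Char 4 ('G'): step: R->2, L=2; G->plug->G->R->H->L->F->refl->G->L'->G->R'->C->plug->C
Char 5 ('B'): step: R->3, L=2; B->plug->B->R->F->L->D->refl->H->L'->D->R'->G->plug->G
Char 6 ('B'): step: R->4, L=2; B->plug->B->R->G->L->G->refl->F->L'->H->R'->D->plug->D
Char 7 ('B'): step: R->5, L=2; B->plug->B->R->C->L->A->refl->C->L'->E->R'->D->plug->D
Char 8 ('D'): step: R->6, L=2; D->plug->D->R->A->L->E->refl->B->L'->B->R'->A->plug->A

A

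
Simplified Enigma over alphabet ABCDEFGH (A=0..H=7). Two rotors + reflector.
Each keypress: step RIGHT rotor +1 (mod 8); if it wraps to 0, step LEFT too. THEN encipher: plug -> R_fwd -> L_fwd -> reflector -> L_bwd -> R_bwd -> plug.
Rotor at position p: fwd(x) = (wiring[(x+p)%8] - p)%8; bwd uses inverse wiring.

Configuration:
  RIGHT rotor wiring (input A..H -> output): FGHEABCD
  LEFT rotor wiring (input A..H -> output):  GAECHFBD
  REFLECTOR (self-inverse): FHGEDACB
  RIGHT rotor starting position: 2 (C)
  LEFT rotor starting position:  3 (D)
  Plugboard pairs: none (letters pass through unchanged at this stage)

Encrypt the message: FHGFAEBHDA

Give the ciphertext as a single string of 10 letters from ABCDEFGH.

Char 1 ('F'): step: R->3, L=3; F->plug->F->R->C->L->C->refl->G->L'->D->R'->G->plug->G
Char 2 ('H'): step: R->4, L=3; H->plug->H->R->A->L->H->refl->B->L'->H->R'->D->plug->D
Char 3 ('G'): step: R->5, L=3; G->plug->G->R->H->L->B->refl->H->L'->A->R'->D->plug->D
Char 4 ('F'): step: R->6, L=3; F->plug->F->R->G->L->F->refl->A->L'->E->R'->A->plug->A
Char 5 ('A'): step: R->7, L=3; A->plug->A->R->E->L->A->refl->F->L'->G->R'->B->plug->B
Char 6 ('E'): step: R->0, L->4 (L advanced); E->plug->E->R->A->L->D->refl->E->L'->F->R'->A->plug->A
Char 7 ('B'): step: R->1, L=4; B->plug->B->R->G->L->A->refl->F->L'->C->R'->G->plug->G
Char 8 ('H'): step: R->2, L=4; H->plug->H->R->E->L->C->refl->G->L'->H->R'->D->plug->D
Char 9 ('D'): step: R->3, L=4; D->plug->D->R->H->L->G->refl->C->L'->E->R'->H->plug->H
Char 10 ('A'): step: R->4, L=4; A->plug->A->R->E->L->C->refl->G->L'->H->R'->D->plug->D

Answer: GDDABAGDHD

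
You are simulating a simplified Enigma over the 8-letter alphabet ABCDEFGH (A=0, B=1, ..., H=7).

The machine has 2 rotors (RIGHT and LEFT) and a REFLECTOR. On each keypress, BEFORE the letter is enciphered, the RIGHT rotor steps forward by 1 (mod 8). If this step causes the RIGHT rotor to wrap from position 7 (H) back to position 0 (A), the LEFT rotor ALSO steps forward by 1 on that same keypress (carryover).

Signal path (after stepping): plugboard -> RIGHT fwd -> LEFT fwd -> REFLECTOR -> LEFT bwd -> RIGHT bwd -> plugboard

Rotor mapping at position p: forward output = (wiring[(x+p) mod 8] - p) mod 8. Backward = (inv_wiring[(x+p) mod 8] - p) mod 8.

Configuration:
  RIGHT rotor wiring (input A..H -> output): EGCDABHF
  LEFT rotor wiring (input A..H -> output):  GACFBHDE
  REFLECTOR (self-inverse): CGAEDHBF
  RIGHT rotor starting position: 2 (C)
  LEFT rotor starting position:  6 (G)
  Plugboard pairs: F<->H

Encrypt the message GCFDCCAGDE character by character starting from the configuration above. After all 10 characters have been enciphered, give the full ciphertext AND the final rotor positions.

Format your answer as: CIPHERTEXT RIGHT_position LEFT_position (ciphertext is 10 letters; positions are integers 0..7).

Answer: EHBHHAHFED 4 7

Derivation:
Char 1 ('G'): step: R->3, L=6; G->plug->G->R->D->L->C->refl->A->L'->C->R'->E->plug->E
Char 2 ('C'): step: R->4, L=6; C->plug->C->R->D->L->C->refl->A->L'->C->R'->F->plug->H
Char 3 ('F'): step: R->5, L=6; F->plug->H->R->D->L->C->refl->A->L'->C->R'->B->plug->B
Char 4 ('D'): step: R->6, L=6; D->plug->D->R->A->L->F->refl->H->L'->F->R'->F->plug->H
Char 5 ('C'): step: R->7, L=6; C->plug->C->R->H->L->B->refl->G->L'->B->R'->F->plug->H
Char 6 ('C'): step: R->0, L->7 (L advanced); C->plug->C->R->C->L->B->refl->G->L'->E->R'->A->plug->A
Char 7 ('A'): step: R->1, L=7; A->plug->A->R->F->L->C->refl->A->L'->G->R'->F->plug->H
Char 8 ('G'): step: R->2, L=7; G->plug->G->R->C->L->B->refl->G->L'->E->R'->H->plug->F
Char 9 ('D'): step: R->3, L=7; D->plug->D->R->E->L->G->refl->B->L'->C->R'->E->plug->E
Char 10 ('E'): step: R->4, L=7; E->plug->E->R->A->L->F->refl->H->L'->B->R'->D->plug->D
Final: ciphertext=EHBHHAHFED, RIGHT=4, LEFT=7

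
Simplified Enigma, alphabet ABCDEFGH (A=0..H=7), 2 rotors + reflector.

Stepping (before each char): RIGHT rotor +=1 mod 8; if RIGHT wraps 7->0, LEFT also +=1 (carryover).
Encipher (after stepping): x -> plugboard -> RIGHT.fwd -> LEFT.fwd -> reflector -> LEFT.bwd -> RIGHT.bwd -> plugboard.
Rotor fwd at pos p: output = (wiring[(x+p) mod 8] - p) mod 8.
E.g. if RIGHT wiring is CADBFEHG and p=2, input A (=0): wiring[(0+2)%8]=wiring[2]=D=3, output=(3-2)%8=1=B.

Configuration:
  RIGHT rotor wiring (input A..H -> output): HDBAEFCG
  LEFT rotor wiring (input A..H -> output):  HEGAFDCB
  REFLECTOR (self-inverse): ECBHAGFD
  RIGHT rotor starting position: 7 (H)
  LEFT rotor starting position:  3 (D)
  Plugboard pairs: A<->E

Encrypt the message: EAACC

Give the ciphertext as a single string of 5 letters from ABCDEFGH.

Answer: FFBAE

Derivation:
Char 1 ('E'): step: R->0, L->4 (L advanced); E->plug->A->R->H->L->E->refl->A->L'->F->R'->F->plug->F
Char 2 ('A'): step: R->1, L=4; A->plug->E->R->E->L->D->refl->H->L'->B->R'->F->plug->F
Char 3 ('A'): step: R->2, L=4; A->plug->E->R->A->L->B->refl->C->L'->G->R'->B->plug->B
Char 4 ('C'): step: R->3, L=4; C->plug->C->R->C->L->G->refl->F->L'->D->R'->E->plug->A
Char 5 ('C'): step: R->4, L=4; C->plug->C->R->G->L->C->refl->B->L'->A->R'->A->plug->E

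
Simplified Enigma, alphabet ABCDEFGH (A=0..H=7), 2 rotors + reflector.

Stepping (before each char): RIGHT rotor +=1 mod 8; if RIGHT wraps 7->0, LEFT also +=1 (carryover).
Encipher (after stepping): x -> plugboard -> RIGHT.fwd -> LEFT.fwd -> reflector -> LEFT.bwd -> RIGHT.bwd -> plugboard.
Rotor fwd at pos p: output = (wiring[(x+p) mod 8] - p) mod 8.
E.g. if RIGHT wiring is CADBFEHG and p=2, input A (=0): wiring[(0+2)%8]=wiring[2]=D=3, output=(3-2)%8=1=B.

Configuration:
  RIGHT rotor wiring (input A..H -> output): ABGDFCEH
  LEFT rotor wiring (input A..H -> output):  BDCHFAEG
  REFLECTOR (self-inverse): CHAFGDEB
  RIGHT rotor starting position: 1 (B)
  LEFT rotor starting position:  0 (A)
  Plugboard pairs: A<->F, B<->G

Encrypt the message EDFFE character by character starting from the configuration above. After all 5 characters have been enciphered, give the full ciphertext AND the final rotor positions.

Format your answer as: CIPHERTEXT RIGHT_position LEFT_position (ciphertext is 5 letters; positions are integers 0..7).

Answer: AEECD 6 0

Derivation:
Char 1 ('E'): step: R->2, L=0; E->plug->E->R->C->L->C->refl->A->L'->F->R'->F->plug->A
Char 2 ('D'): step: R->3, L=0; D->plug->D->R->B->L->D->refl->F->L'->E->R'->E->plug->E
Char 3 ('F'): step: R->4, L=0; F->plug->A->R->B->L->D->refl->F->L'->E->R'->E->plug->E
Char 4 ('F'): step: R->5, L=0; F->plug->A->R->F->L->A->refl->C->L'->C->R'->C->plug->C
Char 5 ('E'): step: R->6, L=0; E->plug->E->R->A->L->B->refl->H->L'->D->R'->D->plug->D
Final: ciphertext=AEECD, RIGHT=6, LEFT=0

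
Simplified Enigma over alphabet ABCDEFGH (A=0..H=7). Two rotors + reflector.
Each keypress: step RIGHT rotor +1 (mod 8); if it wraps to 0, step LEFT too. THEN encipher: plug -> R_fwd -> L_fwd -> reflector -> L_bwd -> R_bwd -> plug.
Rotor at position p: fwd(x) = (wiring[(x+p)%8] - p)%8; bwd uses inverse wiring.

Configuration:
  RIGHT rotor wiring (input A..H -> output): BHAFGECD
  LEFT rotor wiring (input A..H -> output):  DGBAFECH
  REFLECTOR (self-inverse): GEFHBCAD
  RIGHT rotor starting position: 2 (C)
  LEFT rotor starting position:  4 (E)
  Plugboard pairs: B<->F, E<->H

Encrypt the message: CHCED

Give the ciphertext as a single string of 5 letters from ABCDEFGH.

Char 1 ('C'): step: R->3, L=4; C->plug->C->R->B->L->A->refl->G->L'->C->R'->A->plug->A
Char 2 ('H'): step: R->4, L=4; H->plug->E->R->F->L->C->refl->F->L'->G->R'->C->plug->C
Char 3 ('C'): step: R->5, L=4; C->plug->C->R->G->L->F->refl->C->L'->F->R'->B->plug->F
Char 4 ('E'): step: R->6, L=4; E->plug->H->R->G->L->F->refl->C->L'->F->R'->B->plug->F
Char 5 ('D'): step: R->7, L=4; D->plug->D->R->B->L->A->refl->G->L'->C->R'->B->plug->F

Answer: ACFFF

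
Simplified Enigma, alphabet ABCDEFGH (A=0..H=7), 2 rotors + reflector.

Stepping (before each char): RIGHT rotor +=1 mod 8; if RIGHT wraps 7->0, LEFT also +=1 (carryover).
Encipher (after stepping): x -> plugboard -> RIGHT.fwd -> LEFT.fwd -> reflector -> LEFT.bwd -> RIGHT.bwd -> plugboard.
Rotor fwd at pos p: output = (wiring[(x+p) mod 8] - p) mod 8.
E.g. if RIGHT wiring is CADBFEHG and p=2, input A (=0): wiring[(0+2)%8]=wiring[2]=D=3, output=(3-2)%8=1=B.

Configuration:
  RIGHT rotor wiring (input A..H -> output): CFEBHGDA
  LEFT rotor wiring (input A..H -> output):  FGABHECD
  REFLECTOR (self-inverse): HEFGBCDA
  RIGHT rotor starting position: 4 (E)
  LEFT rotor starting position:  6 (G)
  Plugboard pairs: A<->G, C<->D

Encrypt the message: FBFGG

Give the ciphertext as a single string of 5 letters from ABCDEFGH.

Answer: CFDBC

Derivation:
Char 1 ('F'): step: R->5, L=6; F->plug->F->R->H->L->G->refl->D->L'->F->R'->D->plug->C
Char 2 ('B'): step: R->6, L=6; B->plug->B->R->C->L->H->refl->A->L'->D->R'->F->plug->F
Char 3 ('F'): step: R->7, L=6; F->plug->F->R->A->L->E->refl->B->L'->G->R'->C->plug->D
Char 4 ('G'): step: R->0, L->7 (L advanced); G->plug->A->R->C->L->H->refl->A->L'->F->R'->B->plug->B
Char 5 ('G'): step: R->1, L=7; G->plug->A->R->E->L->C->refl->F->L'->G->R'->D->plug->C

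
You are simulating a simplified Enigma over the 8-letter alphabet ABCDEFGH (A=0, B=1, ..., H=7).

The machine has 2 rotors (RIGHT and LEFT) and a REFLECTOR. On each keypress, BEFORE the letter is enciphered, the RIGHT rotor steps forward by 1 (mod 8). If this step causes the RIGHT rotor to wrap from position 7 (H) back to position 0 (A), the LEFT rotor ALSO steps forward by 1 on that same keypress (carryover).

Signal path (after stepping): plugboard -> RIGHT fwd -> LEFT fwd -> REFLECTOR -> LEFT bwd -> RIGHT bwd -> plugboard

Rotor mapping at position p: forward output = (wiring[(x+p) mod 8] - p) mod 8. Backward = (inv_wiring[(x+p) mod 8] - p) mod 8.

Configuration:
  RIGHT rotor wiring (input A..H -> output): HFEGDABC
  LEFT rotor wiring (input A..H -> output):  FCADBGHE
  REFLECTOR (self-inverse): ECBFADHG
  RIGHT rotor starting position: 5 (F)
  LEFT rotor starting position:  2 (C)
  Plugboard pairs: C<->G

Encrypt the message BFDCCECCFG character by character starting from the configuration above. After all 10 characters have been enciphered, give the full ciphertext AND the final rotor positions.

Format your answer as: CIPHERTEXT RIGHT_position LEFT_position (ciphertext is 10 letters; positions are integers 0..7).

Answer: EGCHBCEHAC 7 3

Derivation:
Char 1 ('B'): step: R->6, L=2; B->plug->B->R->E->L->F->refl->D->L'->G->R'->E->plug->E
Char 2 ('F'): step: R->7, L=2; F->plug->F->R->E->L->F->refl->D->L'->G->R'->C->plug->G
Char 3 ('D'): step: R->0, L->3 (L advanced); D->plug->D->R->G->L->H->refl->G->L'->B->R'->G->plug->C
Char 4 ('C'): step: R->1, L=3; C->plug->G->R->B->L->G->refl->H->L'->G->R'->H->plug->H
Char 5 ('C'): step: R->2, L=3; C->plug->G->R->F->L->C->refl->B->L'->E->R'->B->plug->B
Char 6 ('E'): step: R->3, L=3; E->plug->E->R->H->L->F->refl->D->L'->C->R'->G->plug->C
Char 7 ('C'): step: R->4, L=3; C->plug->G->R->A->L->A->refl->E->L'->D->R'->E->plug->E
Char 8 ('C'): step: R->5, L=3; C->plug->G->R->B->L->G->refl->H->L'->G->R'->H->plug->H
Char 9 ('F'): step: R->6, L=3; F->plug->F->R->A->L->A->refl->E->L'->D->R'->A->plug->A
Char 10 ('G'): step: R->7, L=3; G->plug->C->R->G->L->H->refl->G->L'->B->R'->G->plug->C
Final: ciphertext=EGCHBCEHAC, RIGHT=7, LEFT=3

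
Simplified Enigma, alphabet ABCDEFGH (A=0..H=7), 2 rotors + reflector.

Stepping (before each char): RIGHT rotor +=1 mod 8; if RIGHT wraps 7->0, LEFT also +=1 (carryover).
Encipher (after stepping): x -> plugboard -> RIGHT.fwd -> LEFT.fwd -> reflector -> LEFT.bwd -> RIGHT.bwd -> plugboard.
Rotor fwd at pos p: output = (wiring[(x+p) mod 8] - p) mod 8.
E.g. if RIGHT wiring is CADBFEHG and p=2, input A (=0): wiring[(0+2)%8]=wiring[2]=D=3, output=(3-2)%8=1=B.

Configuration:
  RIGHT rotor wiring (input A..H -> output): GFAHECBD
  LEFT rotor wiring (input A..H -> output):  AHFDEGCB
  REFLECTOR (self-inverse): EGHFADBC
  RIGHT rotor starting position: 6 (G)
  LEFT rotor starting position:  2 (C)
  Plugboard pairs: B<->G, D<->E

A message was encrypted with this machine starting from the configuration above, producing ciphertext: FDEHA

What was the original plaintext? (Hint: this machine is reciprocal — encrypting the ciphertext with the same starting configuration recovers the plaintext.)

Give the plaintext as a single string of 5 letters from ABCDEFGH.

Answer: HBGDG

Derivation:
Char 1 ('F'): step: R->7, L=2; F->plug->F->R->F->L->H->refl->C->L'->C->R'->H->plug->H
Char 2 ('D'): step: R->0, L->3 (L advanced); D->plug->E->R->E->L->G->refl->B->L'->B->R'->G->plug->B
Char 3 ('E'): step: R->1, L=3; E->plug->D->R->D->L->H->refl->C->L'->H->R'->B->plug->G
Char 4 ('H'): step: R->2, L=3; H->plug->H->R->D->L->H->refl->C->L'->H->R'->E->plug->D
Char 5 ('A'): step: R->3, L=3; A->plug->A->R->E->L->G->refl->B->L'->B->R'->B->plug->G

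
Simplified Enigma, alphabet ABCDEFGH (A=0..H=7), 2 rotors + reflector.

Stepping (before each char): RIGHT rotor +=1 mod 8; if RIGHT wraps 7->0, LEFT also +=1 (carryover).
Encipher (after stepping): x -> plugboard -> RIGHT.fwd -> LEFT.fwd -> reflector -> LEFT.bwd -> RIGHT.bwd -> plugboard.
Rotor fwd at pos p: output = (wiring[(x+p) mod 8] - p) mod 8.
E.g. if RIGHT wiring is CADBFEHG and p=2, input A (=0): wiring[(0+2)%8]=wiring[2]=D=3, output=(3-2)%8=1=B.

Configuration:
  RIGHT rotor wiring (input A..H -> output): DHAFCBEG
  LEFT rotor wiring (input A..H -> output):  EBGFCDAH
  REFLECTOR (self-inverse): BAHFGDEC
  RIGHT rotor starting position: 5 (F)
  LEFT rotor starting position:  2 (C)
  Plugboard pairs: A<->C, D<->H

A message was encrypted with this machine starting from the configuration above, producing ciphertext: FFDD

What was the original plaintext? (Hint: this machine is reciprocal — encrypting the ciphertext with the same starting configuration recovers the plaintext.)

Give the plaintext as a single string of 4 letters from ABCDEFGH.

Answer: CGGG

Derivation:
Char 1 ('F'): step: R->6, L=2; F->plug->F->R->H->L->H->refl->C->L'->G->R'->A->plug->C
Char 2 ('F'): step: R->7, L=2; F->plug->F->R->D->L->B->refl->A->L'->C->R'->G->plug->G
Char 3 ('D'): step: R->0, L->3 (L advanced); D->plug->H->R->G->L->G->refl->E->L'->E->R'->G->plug->G
Char 4 ('D'): step: R->1, L=3; D->plug->H->R->C->L->A->refl->B->L'->F->R'->G->plug->G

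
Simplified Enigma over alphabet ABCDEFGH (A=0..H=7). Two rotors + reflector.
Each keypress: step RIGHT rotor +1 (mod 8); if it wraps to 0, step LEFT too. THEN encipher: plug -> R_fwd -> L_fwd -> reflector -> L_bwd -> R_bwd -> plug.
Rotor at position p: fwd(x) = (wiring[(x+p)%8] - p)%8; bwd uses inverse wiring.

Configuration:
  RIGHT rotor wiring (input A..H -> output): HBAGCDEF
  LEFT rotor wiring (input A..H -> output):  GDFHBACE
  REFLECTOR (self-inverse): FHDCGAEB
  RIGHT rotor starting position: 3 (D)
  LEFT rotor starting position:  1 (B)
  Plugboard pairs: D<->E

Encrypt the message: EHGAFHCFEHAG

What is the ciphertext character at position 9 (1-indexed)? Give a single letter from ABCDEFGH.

Char 1 ('E'): step: R->4, L=1; E->plug->D->R->B->L->E->refl->G->L'->C->R'->H->plug->H
Char 2 ('H'): step: R->5, L=1; H->plug->H->R->F->L->B->refl->H->L'->E->R'->E->plug->D
Char 3 ('G'): step: R->6, L=1; G->plug->G->R->E->L->H->refl->B->L'->F->R'->H->plug->H
Char 4 ('A'): step: R->7, L=1; A->plug->A->R->G->L->D->refl->C->L'->A->R'->B->plug->B
Char 5 ('F'): step: R->0, L->2 (L advanced); F->plug->F->R->D->L->G->refl->E->L'->G->R'->D->plug->E
Char 6 ('H'): step: R->1, L=2; H->plug->H->R->G->L->E->refl->G->L'->D->R'->F->plug->F
Char 7 ('C'): step: R->2, L=2; C->plug->C->R->A->L->D->refl->C->L'->F->R'->G->plug->G
Char 8 ('F'): step: R->3, L=2; F->plug->F->R->E->L->A->refl->F->L'->B->R'->D->plug->E
Char 9 ('E'): step: R->4, L=2; E->plug->D->R->B->L->F->refl->A->L'->E->R'->G->plug->G

G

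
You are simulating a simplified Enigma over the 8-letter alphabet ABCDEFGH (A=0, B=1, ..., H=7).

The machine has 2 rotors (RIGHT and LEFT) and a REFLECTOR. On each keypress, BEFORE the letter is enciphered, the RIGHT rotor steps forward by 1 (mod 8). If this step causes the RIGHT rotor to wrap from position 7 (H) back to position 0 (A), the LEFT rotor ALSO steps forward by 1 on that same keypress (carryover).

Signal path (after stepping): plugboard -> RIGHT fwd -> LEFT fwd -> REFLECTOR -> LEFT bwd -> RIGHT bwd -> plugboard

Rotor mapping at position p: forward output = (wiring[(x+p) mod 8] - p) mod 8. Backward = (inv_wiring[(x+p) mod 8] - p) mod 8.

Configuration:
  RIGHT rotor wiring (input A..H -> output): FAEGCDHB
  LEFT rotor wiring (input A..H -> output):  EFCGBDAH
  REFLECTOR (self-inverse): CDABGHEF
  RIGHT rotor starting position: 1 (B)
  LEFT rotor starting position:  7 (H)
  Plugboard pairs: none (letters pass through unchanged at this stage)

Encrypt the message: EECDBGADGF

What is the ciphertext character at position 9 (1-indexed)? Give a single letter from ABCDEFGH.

Char 1 ('E'): step: R->2, L=7; E->plug->E->R->F->L->C->refl->A->L'->A->R'->C->plug->C
Char 2 ('E'): step: R->3, L=7; E->plug->E->R->G->L->E->refl->G->L'->C->R'->F->plug->F
Char 3 ('C'): step: R->4, L=7; C->plug->C->R->D->L->D->refl->B->L'->H->R'->B->plug->B
Char 4 ('D'): step: R->5, L=7; D->plug->D->R->A->L->A->refl->C->L'->F->R'->H->plug->H
Char 5 ('B'): step: R->6, L=7; B->plug->B->R->D->L->D->refl->B->L'->H->R'->C->plug->C
Char 6 ('G'): step: R->7, L=7; G->plug->G->R->E->L->H->refl->F->L'->B->R'->C->plug->C
Char 7 ('A'): step: R->0, L->0 (L advanced); A->plug->A->R->F->L->D->refl->B->L'->E->R'->C->plug->C
Char 8 ('D'): step: R->1, L=0; D->plug->D->R->B->L->F->refl->H->L'->H->R'->A->plug->A
Char 9 ('G'): step: R->2, L=0; G->plug->G->R->D->L->G->refl->E->L'->A->R'->C->plug->C

C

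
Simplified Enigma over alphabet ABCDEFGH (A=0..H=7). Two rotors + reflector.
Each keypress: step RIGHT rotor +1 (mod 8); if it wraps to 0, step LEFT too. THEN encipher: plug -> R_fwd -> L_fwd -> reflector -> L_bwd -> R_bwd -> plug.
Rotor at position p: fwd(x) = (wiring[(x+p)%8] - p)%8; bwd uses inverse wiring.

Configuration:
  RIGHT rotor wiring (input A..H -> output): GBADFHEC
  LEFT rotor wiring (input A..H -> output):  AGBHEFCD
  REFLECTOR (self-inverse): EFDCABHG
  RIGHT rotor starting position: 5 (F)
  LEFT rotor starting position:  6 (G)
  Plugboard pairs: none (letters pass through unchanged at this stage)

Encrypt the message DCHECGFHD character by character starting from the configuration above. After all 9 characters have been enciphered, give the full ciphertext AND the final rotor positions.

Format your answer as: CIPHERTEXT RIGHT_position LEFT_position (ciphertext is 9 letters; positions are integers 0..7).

Char 1 ('D'): step: R->6, L=6; D->plug->D->R->D->L->A->refl->E->L'->A->R'->C->plug->C
Char 2 ('C'): step: R->7, L=6; C->plug->C->R->C->L->C->refl->D->L'->E->R'->E->plug->E
Char 3 ('H'): step: R->0, L->7 (L advanced); H->plug->H->R->C->L->H->refl->G->L'->G->R'->A->plug->A
Char 4 ('E'): step: R->1, L=7; E->plug->E->R->G->L->G->refl->H->L'->C->R'->C->plug->C
Char 5 ('C'): step: R->2, L=7; C->plug->C->R->D->L->C->refl->D->L'->H->R'->H->plug->H
Char 6 ('G'): step: R->3, L=7; G->plug->G->R->G->L->G->refl->H->L'->C->R'->B->plug->B
Char 7 ('F'): step: R->4, L=7; F->plug->F->R->F->L->F->refl->B->L'->B->R'->A->plug->A
Char 8 ('H'): step: R->5, L=7; H->plug->H->R->A->L->E->refl->A->L'->E->R'->E->plug->E
Char 9 ('D'): step: R->6, L=7; D->plug->D->R->D->L->C->refl->D->L'->H->R'->G->plug->G
Final: ciphertext=CEACHBAEG, RIGHT=6, LEFT=7

Answer: CEACHBAEG 6 7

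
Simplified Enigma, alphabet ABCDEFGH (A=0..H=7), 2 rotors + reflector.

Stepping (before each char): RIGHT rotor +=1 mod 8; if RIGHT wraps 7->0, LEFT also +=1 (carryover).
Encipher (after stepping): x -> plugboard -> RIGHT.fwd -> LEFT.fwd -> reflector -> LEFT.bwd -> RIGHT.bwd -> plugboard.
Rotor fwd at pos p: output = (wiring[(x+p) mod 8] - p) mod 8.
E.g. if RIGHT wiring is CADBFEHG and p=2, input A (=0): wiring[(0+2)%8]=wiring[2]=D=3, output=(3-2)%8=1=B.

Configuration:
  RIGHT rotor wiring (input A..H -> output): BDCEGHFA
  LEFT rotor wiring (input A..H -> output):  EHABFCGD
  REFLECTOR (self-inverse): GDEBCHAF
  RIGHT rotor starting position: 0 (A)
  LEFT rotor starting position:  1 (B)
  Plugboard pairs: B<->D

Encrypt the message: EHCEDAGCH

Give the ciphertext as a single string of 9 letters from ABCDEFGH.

Char 1 ('E'): step: R->1, L=1; E->plug->E->R->G->L->C->refl->E->L'->D->R'->C->plug->C
Char 2 ('H'): step: R->2, L=1; H->plug->H->R->B->L->H->refl->F->L'->F->R'->D->plug->B
Char 3 ('C'): step: R->3, L=1; C->plug->C->R->E->L->B->refl->D->L'->H->R'->H->plug->H
Char 4 ('E'): step: R->4, L=1; E->plug->E->R->F->L->F->refl->H->L'->B->R'->C->plug->C
Char 5 ('D'): step: R->5, L=1; D->plug->B->R->A->L->G->refl->A->L'->C->R'->A->plug->A
Char 6 ('A'): step: R->6, L=1; A->plug->A->R->H->L->D->refl->B->L'->E->R'->E->plug->E
Char 7 ('G'): step: R->7, L=1; G->plug->G->R->A->L->G->refl->A->L'->C->R'->B->plug->D
Char 8 ('C'): step: R->0, L->2 (L advanced); C->plug->C->R->C->L->D->refl->B->L'->F->R'->G->plug->G
Char 9 ('H'): step: R->1, L=2; H->plug->H->R->A->L->G->refl->A->L'->D->R'->C->plug->C

Answer: CBHCAEDGC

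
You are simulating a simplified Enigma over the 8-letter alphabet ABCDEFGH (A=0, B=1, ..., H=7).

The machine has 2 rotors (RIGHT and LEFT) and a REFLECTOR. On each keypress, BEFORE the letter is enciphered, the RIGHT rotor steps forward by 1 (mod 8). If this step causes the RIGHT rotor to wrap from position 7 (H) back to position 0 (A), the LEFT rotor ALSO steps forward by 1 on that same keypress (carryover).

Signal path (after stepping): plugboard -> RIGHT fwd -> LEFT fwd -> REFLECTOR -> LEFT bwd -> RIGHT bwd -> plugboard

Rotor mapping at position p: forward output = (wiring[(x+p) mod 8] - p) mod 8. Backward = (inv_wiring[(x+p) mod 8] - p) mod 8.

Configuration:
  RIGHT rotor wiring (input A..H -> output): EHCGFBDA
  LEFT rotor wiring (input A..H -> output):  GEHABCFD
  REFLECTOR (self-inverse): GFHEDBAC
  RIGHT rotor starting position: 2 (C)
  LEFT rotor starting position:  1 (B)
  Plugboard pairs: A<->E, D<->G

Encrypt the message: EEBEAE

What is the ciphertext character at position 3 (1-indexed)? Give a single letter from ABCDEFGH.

Char 1 ('E'): step: R->3, L=1; E->plug->A->R->D->L->A->refl->G->L'->B->R'->F->plug->F
Char 2 ('E'): step: R->4, L=1; E->plug->A->R->B->L->G->refl->A->L'->D->R'->F->plug->F
Char 3 ('B'): step: R->5, L=1; B->plug->B->R->G->L->C->refl->H->L'->C->R'->E->plug->A

A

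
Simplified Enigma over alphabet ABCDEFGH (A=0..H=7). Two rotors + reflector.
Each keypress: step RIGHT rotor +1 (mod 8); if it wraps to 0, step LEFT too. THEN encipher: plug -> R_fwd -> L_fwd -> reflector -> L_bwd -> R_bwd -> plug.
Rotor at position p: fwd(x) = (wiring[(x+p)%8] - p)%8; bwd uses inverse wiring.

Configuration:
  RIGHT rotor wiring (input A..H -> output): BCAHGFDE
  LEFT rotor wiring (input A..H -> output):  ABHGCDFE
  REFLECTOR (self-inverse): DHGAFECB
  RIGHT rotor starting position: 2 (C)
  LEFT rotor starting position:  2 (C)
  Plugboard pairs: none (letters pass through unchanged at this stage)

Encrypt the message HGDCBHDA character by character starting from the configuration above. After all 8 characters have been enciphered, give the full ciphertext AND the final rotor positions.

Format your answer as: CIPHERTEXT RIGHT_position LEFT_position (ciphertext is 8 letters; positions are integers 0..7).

Char 1 ('H'): step: R->3, L=2; H->plug->H->R->F->L->C->refl->G->L'->G->R'->F->plug->F
Char 2 ('G'): step: R->4, L=2; G->plug->G->R->E->L->D->refl->A->L'->C->R'->A->plug->A
Char 3 ('D'): step: R->5, L=2; D->plug->D->R->E->L->D->refl->A->L'->C->R'->G->plug->G
Char 4 ('C'): step: R->6, L=2; C->plug->C->R->D->L->B->refl->H->L'->H->R'->H->plug->H
Char 5 ('B'): step: R->7, L=2; B->plug->B->R->C->L->A->refl->D->L'->E->R'->H->plug->H
Char 6 ('H'): step: R->0, L->3 (L advanced); H->plug->H->R->E->L->B->refl->H->L'->B->R'->A->plug->A
Char 7 ('D'): step: R->1, L=3; D->plug->D->R->F->L->F->refl->E->L'->H->R'->B->plug->B
Char 8 ('A'): step: R->2, L=3; A->plug->A->R->G->L->G->refl->C->L'->D->R'->D->plug->D
Final: ciphertext=FAGHHABD, RIGHT=2, LEFT=3

Answer: FAGHHABD 2 3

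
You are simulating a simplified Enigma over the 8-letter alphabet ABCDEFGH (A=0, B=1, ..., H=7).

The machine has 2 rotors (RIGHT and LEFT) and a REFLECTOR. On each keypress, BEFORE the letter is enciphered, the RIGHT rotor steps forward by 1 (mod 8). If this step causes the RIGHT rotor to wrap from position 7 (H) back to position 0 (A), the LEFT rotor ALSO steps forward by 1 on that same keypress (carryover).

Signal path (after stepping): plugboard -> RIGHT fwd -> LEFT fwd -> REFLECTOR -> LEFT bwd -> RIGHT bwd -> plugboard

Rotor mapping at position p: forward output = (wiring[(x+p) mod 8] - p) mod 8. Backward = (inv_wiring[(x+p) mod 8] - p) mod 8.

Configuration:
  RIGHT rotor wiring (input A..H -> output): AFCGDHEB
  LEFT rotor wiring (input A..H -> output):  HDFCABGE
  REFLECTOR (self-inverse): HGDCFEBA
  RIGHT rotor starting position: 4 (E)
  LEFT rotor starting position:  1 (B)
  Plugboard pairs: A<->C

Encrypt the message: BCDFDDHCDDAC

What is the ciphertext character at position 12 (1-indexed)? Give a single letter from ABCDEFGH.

Char 1 ('B'): step: R->5, L=1; B->plug->B->R->H->L->G->refl->B->L'->C->R'->A->plug->C
Char 2 ('C'): step: R->6, L=1; C->plug->A->R->G->L->D->refl->C->L'->A->R'->F->plug->F
Char 3 ('D'): step: R->7, L=1; D->plug->D->R->D->L->H->refl->A->L'->E->R'->F->plug->F
Char 4 ('F'): step: R->0, L->2 (L advanced); F->plug->F->R->H->L->B->refl->G->L'->C->R'->C->plug->A
Char 5 ('D'): step: R->1, L=2; D->plug->D->R->C->L->G->refl->B->L'->H->R'->H->plug->H
Char 6 ('D'): step: R->2, L=2; D->plug->D->R->F->L->C->refl->D->L'->A->R'->A->plug->C
Char 7 ('H'): step: R->3, L=2; H->plug->H->R->H->L->B->refl->G->L'->C->R'->G->plug->G
Char 8 ('C'): step: R->4, L=2; C->plug->A->R->H->L->B->refl->G->L'->C->R'->H->plug->H
Char 9 ('D'): step: R->5, L=2; D->plug->D->R->D->L->H->refl->A->L'->B->R'->G->plug->G
Char 10 ('D'): step: R->6, L=2; D->plug->D->R->H->L->B->refl->G->L'->C->R'->C->plug->A
Char 11 ('A'): step: R->7, L=2; A->plug->C->R->G->L->F->refl->E->L'->E->R'->F->plug->F
Char 12 ('C'): step: R->0, L->3 (L advanced); C->plug->A->R->A->L->H->refl->A->L'->G->R'->D->plug->D

D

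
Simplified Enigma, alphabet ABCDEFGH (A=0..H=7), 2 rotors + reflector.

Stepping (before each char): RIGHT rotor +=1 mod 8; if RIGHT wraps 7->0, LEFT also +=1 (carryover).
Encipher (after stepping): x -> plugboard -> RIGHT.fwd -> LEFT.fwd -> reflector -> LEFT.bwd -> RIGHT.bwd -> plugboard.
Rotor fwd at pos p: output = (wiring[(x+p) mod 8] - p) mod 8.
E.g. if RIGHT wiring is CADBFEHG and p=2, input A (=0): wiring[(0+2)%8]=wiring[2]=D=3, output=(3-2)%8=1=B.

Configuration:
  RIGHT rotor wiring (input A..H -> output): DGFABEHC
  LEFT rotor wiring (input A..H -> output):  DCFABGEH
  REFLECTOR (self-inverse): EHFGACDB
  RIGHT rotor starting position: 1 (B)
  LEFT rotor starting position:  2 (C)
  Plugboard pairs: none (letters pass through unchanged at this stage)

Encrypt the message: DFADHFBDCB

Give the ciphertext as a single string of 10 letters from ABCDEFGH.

Char 1 ('D'): step: R->2, L=2; D->plug->D->R->C->L->H->refl->B->L'->G->R'->B->plug->B
Char 2 ('F'): step: R->3, L=2; F->plug->F->R->A->L->D->refl->G->L'->B->R'->C->plug->C
Char 3 ('A'): step: R->4, L=2; A->plug->A->R->F->L->F->refl->C->L'->E->R'->H->plug->H
Char 4 ('D'): step: R->5, L=2; D->plug->D->R->G->L->B->refl->H->L'->C->R'->B->plug->B
Char 5 ('H'): step: R->6, L=2; H->plug->H->R->G->L->B->refl->H->L'->C->R'->F->plug->F
Char 6 ('F'): step: R->7, L=2; F->plug->F->R->C->L->H->refl->B->L'->G->R'->D->plug->D
Char 7 ('B'): step: R->0, L->3 (L advanced); B->plug->B->R->G->L->H->refl->B->L'->D->R'->A->plug->A
Char 8 ('D'): step: R->1, L=3; D->plug->D->R->A->L->F->refl->C->L'->H->R'->C->plug->C
Char 9 ('C'): step: R->2, L=3; C->plug->C->R->H->L->C->refl->F->L'->A->R'->F->plug->F
Char 10 ('B'): step: R->3, L=3; B->plug->B->R->G->L->H->refl->B->L'->D->R'->G->plug->G

Answer: BCHBFDACFG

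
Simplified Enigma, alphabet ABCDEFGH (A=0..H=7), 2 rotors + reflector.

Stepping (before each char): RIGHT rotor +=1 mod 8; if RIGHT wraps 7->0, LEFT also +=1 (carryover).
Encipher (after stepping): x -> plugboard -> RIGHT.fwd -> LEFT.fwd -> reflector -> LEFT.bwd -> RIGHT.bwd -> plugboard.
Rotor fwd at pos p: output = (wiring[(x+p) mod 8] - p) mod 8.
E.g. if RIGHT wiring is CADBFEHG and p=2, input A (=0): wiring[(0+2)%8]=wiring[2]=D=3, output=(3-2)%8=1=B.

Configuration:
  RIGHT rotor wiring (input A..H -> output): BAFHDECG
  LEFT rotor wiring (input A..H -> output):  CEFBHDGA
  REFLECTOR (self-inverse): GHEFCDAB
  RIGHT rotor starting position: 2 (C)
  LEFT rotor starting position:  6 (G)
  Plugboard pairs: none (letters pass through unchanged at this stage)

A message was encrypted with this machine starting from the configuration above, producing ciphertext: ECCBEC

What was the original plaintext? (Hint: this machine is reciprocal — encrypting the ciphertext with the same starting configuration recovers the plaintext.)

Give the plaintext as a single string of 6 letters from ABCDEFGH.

Answer: BFGCHE

Derivation:
Char 1 ('E'): step: R->3, L=6; E->plug->E->R->D->L->G->refl->A->L'->A->R'->B->plug->B
Char 2 ('C'): step: R->4, L=6; C->plug->C->R->G->L->B->refl->H->L'->E->R'->F->plug->F
Char 3 ('C'): step: R->5, L=6; C->plug->C->R->B->L->C->refl->E->L'->C->R'->G->plug->G
Char 4 ('B'): step: R->6, L=6; B->plug->B->R->A->L->A->refl->G->L'->D->R'->C->plug->C
Char 5 ('E'): step: R->7, L=6; E->plug->E->R->A->L->A->refl->G->L'->D->R'->H->plug->H
Char 6 ('C'): step: R->0, L->7 (L advanced); C->plug->C->R->F->L->A->refl->G->L'->D->R'->E->plug->E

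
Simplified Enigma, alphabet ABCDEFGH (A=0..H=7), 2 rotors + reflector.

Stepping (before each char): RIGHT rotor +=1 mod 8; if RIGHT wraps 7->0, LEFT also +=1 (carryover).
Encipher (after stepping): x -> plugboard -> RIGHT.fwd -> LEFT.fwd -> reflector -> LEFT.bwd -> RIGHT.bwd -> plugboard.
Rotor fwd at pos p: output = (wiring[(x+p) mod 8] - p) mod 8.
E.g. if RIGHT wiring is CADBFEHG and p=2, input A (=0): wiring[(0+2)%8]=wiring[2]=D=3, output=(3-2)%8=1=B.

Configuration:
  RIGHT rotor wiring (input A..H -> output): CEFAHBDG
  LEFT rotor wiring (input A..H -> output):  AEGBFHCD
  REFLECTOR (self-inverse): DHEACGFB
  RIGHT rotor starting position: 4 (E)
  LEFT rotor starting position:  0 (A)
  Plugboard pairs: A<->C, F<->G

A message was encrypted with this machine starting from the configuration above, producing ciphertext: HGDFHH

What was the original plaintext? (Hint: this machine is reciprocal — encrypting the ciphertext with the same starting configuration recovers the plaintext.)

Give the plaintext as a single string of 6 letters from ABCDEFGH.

Char 1 ('H'): step: R->5, L=0; H->plug->H->R->C->L->G->refl->F->L'->E->R'->A->plug->C
Char 2 ('G'): step: R->6, L=0; G->plug->F->R->C->L->G->refl->F->L'->E->R'->C->plug->A
Char 3 ('D'): step: R->7, L=0; D->plug->D->R->G->L->C->refl->E->L'->B->R'->E->plug->E
Char 4 ('F'): step: R->0, L->1 (L advanced); F->plug->G->R->D->L->E->refl->C->L'->G->R'->H->plug->H
Char 5 ('H'): step: R->1, L=1; H->plug->H->R->B->L->F->refl->G->L'->E->R'->B->plug->B
Char 6 ('H'): step: R->2, L=1; H->plug->H->R->C->L->A->refl->D->L'->A->R'->G->plug->F

Answer: CAEHBF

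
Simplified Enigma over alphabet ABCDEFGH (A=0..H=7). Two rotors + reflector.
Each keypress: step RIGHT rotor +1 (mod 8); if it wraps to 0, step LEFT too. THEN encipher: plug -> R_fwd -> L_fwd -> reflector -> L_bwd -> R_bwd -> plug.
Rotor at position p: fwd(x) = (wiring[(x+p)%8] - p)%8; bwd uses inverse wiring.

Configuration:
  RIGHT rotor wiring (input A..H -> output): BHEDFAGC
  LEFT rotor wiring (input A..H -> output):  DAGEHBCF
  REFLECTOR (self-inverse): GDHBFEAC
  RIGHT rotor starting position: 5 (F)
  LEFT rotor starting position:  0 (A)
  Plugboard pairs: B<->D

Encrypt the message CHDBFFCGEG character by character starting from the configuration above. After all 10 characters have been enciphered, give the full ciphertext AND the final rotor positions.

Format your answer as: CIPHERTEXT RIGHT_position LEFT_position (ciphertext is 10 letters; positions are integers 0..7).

Char 1 ('C'): step: R->6, L=0; C->plug->C->R->D->L->E->refl->F->L'->H->R'->G->plug->G
Char 2 ('H'): step: R->7, L=0; H->plug->H->R->H->L->F->refl->E->L'->D->R'->A->plug->A
Char 3 ('D'): step: R->0, L->1 (L advanced); D->plug->B->R->H->L->C->refl->H->L'->A->R'->F->plug->F
Char 4 ('B'): step: R->1, L=1; B->plug->D->R->E->L->A->refl->G->L'->D->R'->B->plug->D
Char 5 ('F'): step: R->2, L=1; F->plug->F->R->A->L->H->refl->C->L'->H->R'->G->plug->G
Char 6 ('F'): step: R->3, L=1; F->plug->F->R->G->L->E->refl->F->L'->B->R'->H->plug->H
Char 7 ('C'): step: R->4, L=1; C->plug->C->R->C->L->D->refl->B->L'->F->R'->E->plug->E
Char 8 ('G'): step: R->5, L=1; G->plug->G->R->G->L->E->refl->F->L'->B->R'->B->plug->D
Char 9 ('E'): step: R->6, L=1; E->plug->E->R->G->L->E->refl->F->L'->B->R'->D->plug->B
Char 10 ('G'): step: R->7, L=1; G->plug->G->R->B->L->F->refl->E->L'->G->R'->F->plug->F
Final: ciphertext=GAFDGHEDBF, RIGHT=7, LEFT=1

Answer: GAFDGHEDBF 7 1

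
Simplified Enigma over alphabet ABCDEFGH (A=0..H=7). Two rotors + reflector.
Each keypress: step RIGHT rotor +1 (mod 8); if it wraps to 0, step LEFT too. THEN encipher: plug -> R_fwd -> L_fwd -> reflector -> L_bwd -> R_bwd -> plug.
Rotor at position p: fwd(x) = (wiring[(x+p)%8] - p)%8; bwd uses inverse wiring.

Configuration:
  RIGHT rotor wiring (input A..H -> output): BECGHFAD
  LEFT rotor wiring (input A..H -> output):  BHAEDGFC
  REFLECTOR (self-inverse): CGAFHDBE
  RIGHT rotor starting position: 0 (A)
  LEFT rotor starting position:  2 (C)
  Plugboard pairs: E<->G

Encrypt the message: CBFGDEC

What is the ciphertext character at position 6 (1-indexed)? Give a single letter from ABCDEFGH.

Char 1 ('C'): step: R->1, L=2; C->plug->C->R->F->L->A->refl->C->L'->B->R'->B->plug->B
Char 2 ('B'): step: R->2, L=2; B->plug->B->R->E->L->D->refl->F->L'->H->R'->G->plug->E
Char 3 ('F'): step: R->3, L=2; F->plug->F->R->G->L->H->refl->E->L'->D->R'->A->plug->A
Char 4 ('G'): step: R->4, L=2; G->plug->E->R->F->L->A->refl->C->L'->B->R'->B->plug->B
Char 5 ('D'): step: R->5, L=2; D->plug->D->R->E->L->D->refl->F->L'->H->R'->E->plug->G
Char 6 ('E'): step: R->6, L=2; E->plug->G->R->B->L->C->refl->A->L'->F->R'->B->plug->B

B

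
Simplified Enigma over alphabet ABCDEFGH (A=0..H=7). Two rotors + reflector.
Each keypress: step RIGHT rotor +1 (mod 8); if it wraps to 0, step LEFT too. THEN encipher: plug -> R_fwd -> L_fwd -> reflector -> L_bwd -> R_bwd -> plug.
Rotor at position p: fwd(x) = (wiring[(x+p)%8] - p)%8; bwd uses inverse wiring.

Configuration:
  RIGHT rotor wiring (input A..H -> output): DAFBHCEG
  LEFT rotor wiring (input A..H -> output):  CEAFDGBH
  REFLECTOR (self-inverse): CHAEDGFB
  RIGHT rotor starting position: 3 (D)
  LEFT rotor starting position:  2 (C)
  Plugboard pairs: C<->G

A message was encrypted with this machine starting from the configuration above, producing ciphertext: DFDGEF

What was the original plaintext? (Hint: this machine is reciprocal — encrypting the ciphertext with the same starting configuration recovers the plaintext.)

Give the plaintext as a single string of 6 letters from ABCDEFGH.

Answer: FAHCAA

Derivation:
Char 1 ('D'): step: R->4, L=2; D->plug->D->R->C->L->B->refl->H->L'->E->R'->F->plug->F
Char 2 ('F'): step: R->5, L=2; F->plug->F->R->A->L->G->refl->F->L'->F->R'->A->plug->A
Char 3 ('D'): step: R->6, L=2; D->plug->D->R->C->L->B->refl->H->L'->E->R'->H->plug->H
Char 4 ('G'): step: R->7, L=2; G->plug->C->R->B->L->D->refl->E->L'->D->R'->G->plug->C
Char 5 ('E'): step: R->0, L->3 (L advanced); E->plug->E->R->H->L->F->refl->G->L'->D->R'->A->plug->A
Char 6 ('F'): step: R->1, L=3; F->plug->F->R->D->L->G->refl->F->L'->H->R'->A->plug->A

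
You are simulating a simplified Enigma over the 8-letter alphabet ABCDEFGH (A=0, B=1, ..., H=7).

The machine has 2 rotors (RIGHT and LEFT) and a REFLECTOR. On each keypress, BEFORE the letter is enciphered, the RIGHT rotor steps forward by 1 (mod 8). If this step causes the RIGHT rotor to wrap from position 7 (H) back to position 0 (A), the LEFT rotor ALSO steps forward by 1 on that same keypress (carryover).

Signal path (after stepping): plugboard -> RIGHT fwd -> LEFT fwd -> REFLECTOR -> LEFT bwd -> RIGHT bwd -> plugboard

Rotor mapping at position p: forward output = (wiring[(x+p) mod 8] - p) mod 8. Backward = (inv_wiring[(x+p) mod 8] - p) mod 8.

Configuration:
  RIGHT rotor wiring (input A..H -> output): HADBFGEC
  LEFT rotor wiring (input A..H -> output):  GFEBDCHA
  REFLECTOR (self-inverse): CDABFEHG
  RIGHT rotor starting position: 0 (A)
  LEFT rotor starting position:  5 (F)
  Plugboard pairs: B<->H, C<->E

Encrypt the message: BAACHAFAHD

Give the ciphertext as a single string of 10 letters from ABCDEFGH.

Char 1 ('B'): step: R->1, L=5; B->plug->H->R->G->L->E->refl->F->L'->A->R'->C->plug->E
Char 2 ('A'): step: R->2, L=5; A->plug->A->R->B->L->C->refl->A->L'->E->R'->D->plug->D
Char 3 ('A'): step: R->3, L=5; A->plug->A->R->G->L->E->refl->F->L'->A->R'->H->plug->B
Char 4 ('C'): step: R->4, L=5; C->plug->E->R->D->L->B->refl->D->L'->C->R'->B->plug->H
Char 5 ('H'): step: R->5, L=5; H->plug->B->R->H->L->G->refl->H->L'->F->R'->C->plug->E
Char 6 ('A'): step: R->6, L=5; A->plug->A->R->G->L->E->refl->F->L'->A->R'->H->plug->B
Char 7 ('F'): step: R->7, L=5; F->plug->F->R->G->L->E->refl->F->L'->A->R'->B->plug->H
Char 8 ('A'): step: R->0, L->6 (L advanced); A->plug->A->R->H->L->E->refl->F->L'->G->R'->F->plug->F
Char 9 ('H'): step: R->1, L=6; H->plug->B->R->C->L->A->refl->C->L'->B->R'->G->plug->G
Char 10 ('D'): step: R->2, L=6; D->plug->D->R->E->L->G->refl->H->L'->D->R'->C->plug->E

Answer: EDBHEBHFGE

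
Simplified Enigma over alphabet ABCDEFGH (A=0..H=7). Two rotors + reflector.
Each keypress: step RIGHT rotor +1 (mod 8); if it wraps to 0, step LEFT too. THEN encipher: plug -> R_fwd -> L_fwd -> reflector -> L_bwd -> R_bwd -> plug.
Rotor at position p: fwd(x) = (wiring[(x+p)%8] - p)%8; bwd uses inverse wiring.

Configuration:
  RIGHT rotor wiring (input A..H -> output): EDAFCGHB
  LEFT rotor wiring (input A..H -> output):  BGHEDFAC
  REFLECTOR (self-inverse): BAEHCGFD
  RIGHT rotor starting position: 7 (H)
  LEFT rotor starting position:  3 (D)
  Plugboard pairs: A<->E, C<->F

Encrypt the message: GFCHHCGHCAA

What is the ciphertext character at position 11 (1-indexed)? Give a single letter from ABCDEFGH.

Char 1 ('G'): step: R->0, L->4 (L advanced); G->plug->G->R->H->L->A->refl->B->L'->B->R'->H->plug->H
Char 2 ('F'): step: R->1, L=4; F->plug->C->R->E->L->F->refl->G->L'->D->R'->H->plug->H
Char 3 ('C'): step: R->2, L=4; C->plug->F->R->H->L->A->refl->B->L'->B->R'->H->plug->H
Char 4 ('H'): step: R->3, L=4; H->plug->H->R->F->L->C->refl->E->L'->C->R'->A->plug->E
Char 5 ('H'): step: R->4, L=4; H->plug->H->R->B->L->B->refl->A->L'->H->R'->F->plug->C
Char 6 ('C'): step: R->5, L=4; C->plug->F->R->D->L->G->refl->F->L'->E->R'->C->plug->F
Char 7 ('G'): step: R->6, L=4; G->plug->G->R->E->L->F->refl->G->L'->D->R'->B->plug->B
Char 8 ('H'): step: R->7, L=4; H->plug->H->R->A->L->H->refl->D->L'->G->R'->E->plug->A
Char 9 ('C'): step: R->0, L->5 (L advanced); C->plug->F->R->G->L->H->refl->D->L'->B->R'->H->plug->H
Char 10 ('A'): step: R->1, L=5; A->plug->E->R->F->L->C->refl->E->L'->D->R'->H->plug->H
Char 11 ('A'): step: R->2, L=5; A->plug->E->R->F->L->C->refl->E->L'->D->R'->B->plug->B

B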